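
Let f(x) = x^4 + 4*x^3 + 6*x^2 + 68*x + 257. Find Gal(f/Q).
4T4: A_4

The polynomial is an irreducible quartic over Q and its discriminant is 1358954496 = 36864^2, a perfect square, so the Galois group is contained in A_4. The resolvent cubic y^3 - 6*y^2 - 756*y - 2568 is irreducible over Q. An irreducible resolvent with square discriminant gives A_4.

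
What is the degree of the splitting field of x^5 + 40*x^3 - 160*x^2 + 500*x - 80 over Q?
60

The degree of the splitting field over Q equals the order of the Galois group, so first determine the group. The polynomial f is an irreducible quintic over Q, so G = Gal(f/Q) is a transitive subgroup of S_5: one of C_5 (5T1, order 5), D_5 (5T2, order 10), F_20 (5T3, order 20), A_5 (5T4, order 60) or S_5 (5T5, order 120). The discriminant of f is 9333105664000000 = 96608000^2, a perfect square, so G is contained in A_5. The transitive groups of degree 5 contained in A_5 are: C_5 (5T1, order 5), D_5 (5T2, order 10), A_5 (5T4, order 60). By Dedekind's theorem, for a prime p not dividing disc(f) the degrees of the irreducible factors of f mod p form the cycle type of an element of G. Factoring f modulo the 2 such primes p <= 7 (skipping 2, 5, which divide the discriminant), each new pattern first appears at: mod 3: f = (x^5 + x^3 + 2x^2 + 2x + 1), pattern 5; mod 7: f = (x + 2)(x + 6)(x^3 + 6x^2 + x + 5), pattern 3+1+1. No other pattern occurs in this range, so the set of observed cycle types is {5, 3+1+1}. Among the candidates above, the only group containing elements of all these cycle types is A_5 (5T4) — each of C_5 (5T1), D_5 (5T2) lacks at least one of them. Hence G = A_5 (5T4), of order 60. The Galois group A_5 (5T4) has order 60, so the splitting field has degree 60 over Q.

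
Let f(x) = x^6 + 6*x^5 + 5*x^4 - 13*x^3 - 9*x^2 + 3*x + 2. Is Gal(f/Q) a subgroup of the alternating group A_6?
Yes

The polynomial is irreducible of degree 6 over Q. Its discriminant is 30991489 = 5567^2, a perfect square. A Galois group lies in the alternating group exactly when the discriminant is a square in Q, so the Galois group (PSL(2,5)) is contained in A_6.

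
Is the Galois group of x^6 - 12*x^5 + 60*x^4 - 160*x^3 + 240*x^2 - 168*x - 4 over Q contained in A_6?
Yes

The polynomial is irreducible of degree 6 over Q. Its discriminant is 746496000000 = 864000^2, a perfect square. A Galois group lies in the alternating group exactly when the discriminant is a square in Q, so the Galois group (A_6) is contained in A_6.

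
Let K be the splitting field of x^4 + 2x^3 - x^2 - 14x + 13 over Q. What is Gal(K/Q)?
V_4, the Klein four-group

The polynomial is an irreducible quartic over Q and its discriminant is 57600 = 240^2, a perfect square, so the Galois group is contained in A_4. The resolvent cubic y^3 + y^2 - 80*y - 300 splits completely over Q, which gives the Klein four-group V_4.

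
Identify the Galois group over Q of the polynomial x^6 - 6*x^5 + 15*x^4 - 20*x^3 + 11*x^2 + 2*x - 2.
S_4 x C_2 (also written S4xC2)

The polynomial f is an irreducible sextic over Q, so G = Gal(f/Q) is one of the 16 transitive subgroups 6T1, ..., 6T16 of S_6. The discriminant of f is -3356224, which is not a perfect square, so G is not contained in A_6. The transitive groups of degree 6 not contained in A_6 are: C_6 (6T1, order 6), S_3 (6T2, order 6), D_6 (6T3, order 12), C_3 x S_3 (6T5, order 18), A_4 x C_2 (6T6, order 24), S_4 (6T8, order 24), S_3 x S_3 (6T9, order 36), S_4 x C_2 (6T11, order 48), (S_3 x S_3) : C_2 (6T13, order 72), PGL(2,5) (6T14, order 120), S_6 (6T16, order 720). By Dedekind's theorem, for a prime p not dividing disc(f) the degrees of the irreducible factors of f mod p form the cycle type of an element of G. Factoring f modulo the 67 such primes p <= 347 (skipping 2, 229, which divide the discriminant), each new pattern first appears at: mod 3: f = (x^6 + x^3 + 2x^2 + 2x + 1), pattern 6; mod 5: f = (x^3 + 4x + 3)(x^3 + 4x^2 + x + 1), pattern 3+3; mod 7: f = (x + 1)(x + 4)(x^4 + 3x^3 + 3x^2 + 2x + 3), pattern 4+1+1; mod 13: f = (x^2 + 11x + 6)(x^4 + 9x^3 + x^2 + 6x + 4), pattern 4+2; mod 23: f = (x^2 + 3x + 14)(x^2 + 16x + 1)(x^2 + 21x + 13), pattern 2+2+2; mod 29: f = (x + 9)(x + 18)(x^2 + 26x + 9)(x^2 + 28x + 7), pattern 2+2+1+1; mod 193: f = (x + 5)(x + 43)(x + 93)(x + 98)(x + 148)(x + 186), pattern 1+1+1+1+1+1; mod 347: f = (x + 2)(x + 150)(x + 195)(x + 343)(x^2 + 345x + 256), pattern 2+1+1+1+1. No other pattern occurs in this range, so the set of observed cycle types is {6, 3+3, 4+1+1, 4+2, 2+2+2, 2+2+1+1, 1+1+1+1+1+1, 2+1+1+1+1}. The candidates containing elements of all these cycle types are S_4 x C_2 (6T11) of order 48, S_6 (6T16) of order 720; the others are excluded. The observed types are precisely the cycle types that occur in S_4 x C_2 (6T11). Each of the other remaining candidates has further cycle types, and by the Chebotarev density theorem the matching factorization patterns would occur for a proportion of primes equal to their share of the group: S_6 (6T16) additionally contains elements of type 5+1, 3+2+1, 3+1+1+1 (304 of its 720 elements, about 42% of primes). None of the 67 primes tested shows any such pattern (for each of these groups the chance of that is below 10^-4), which rules them out. Hence G = S_4 x C_2 (6T11), of order 48.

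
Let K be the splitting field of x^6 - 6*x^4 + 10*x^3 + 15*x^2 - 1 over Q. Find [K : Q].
The degree of the splitting field over Q equals the order of the Galois group, so first determine the group. The polynomial f is an irreducible sextic over Q, so G = Gal(f/Q) is one of the 16 transitive subgroups 6T1, ..., 6T16 of S_6. The discriminant of f is -11156429376, which is not a perfect square, so G is not contained in A_6. The transitive groups of degree 6 not contained in A_6 are: C_6 (6T1, order 6), S_3 (6T2, order 6), D_6 (6T3, order 12), C_3 x S_3 (6T5, order 18), A_4 x C_2 (6T6, order 24), S_4 (6T8, order 24), S_3 x S_3 (6T9, order 36), S_4 x C_2 (6T11, order 48), (S_3 x S_3) : C_2 (6T13, order 72), PGL(2,5) (6T14, order 120), S_6 (6T16, order 720). By Dedekind's theorem, for a prime p not dividing disc(f) the degrees of the irreducible factors of f mod p form the cycle type of an element of G. Factoring f modulo the 33 such primes p <= 149 (skipping 2, 3, which divide the discriminant), each new pattern first appears at: mod 5: f = (x^3 + 2x^2 + 4x + 4)(x^3 + 3x^2 + 4x + 1), pattern 3+3; mod 7: f = (x^6 + x^4 + 3x^3 + x^2 + 6), pattern 6; mod 17: f = (x + 4)(x + 5)(x^2 + 11x + 12)(x^2 + 14x + 8), pattern 2+2+1+1; mod 19: f = (x + 6)(x + 12)(x + 15)(x + 18)(x^2 + 6x + 6), pattern 2+1+1+1+1; mod 71: f = (x^2 + 11x + 7)(x^2 + 21x + 11)(x^2 + 39x + 59), pattern 2+2+2. No other pattern occurs in this range, so the set of observed cycle types is {3+3, 6, 2+2+1+1, 2+1+1+1+1, 2+2+2}. The candidates containing elements of all these cycle types are A_4 x C_2 (6T6) of order 24, S_4 x C_2 (6T11) of order 48, (S_3 x S_3) : C_2 (6T13) of order 72, S_6 (6T16) of order 720; the others are excluded. The observed types are precisely the cycle types that occur in A_4 x C_2 (6T6) (apart from the identity). Each of the other remaining candidates has further cycle types, and by the Chebotarev density theorem the matching factorization patterns would occur for a proportion of primes equal to their share of the group: S_4 x C_2 (6T11) additionally contains elements of type 4+2, 4+1+1 (12 of its 48 elements, about 25% of primes); (S_3 x S_3) : C_2 (6T13) additionally contains elements of type 4+2, 3+2+1, 3+1+1+1 (34 of its 72 elements, about 47% of primes); S_6 (6T16) additionally contains elements of type 5+1, 4+2, 4+1+1, 3+2+1, 3+1+1+1 (484 of its 720 elements, about 67% of primes). None of the 33 primes tested shows any such pattern (for each of these groups the chance of that is below 10^-4), which rules them out. Hence G = A_4 x C_2 (6T6), of order 24. The Galois group A_4 x C_2 (6T6) has order 24, so the splitting field has degree 24 over Q.

24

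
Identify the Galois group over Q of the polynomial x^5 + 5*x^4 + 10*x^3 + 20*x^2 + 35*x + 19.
The polynomial f is an irreducible quintic over Q, so G = Gal(f/Q) is a transitive subgroup of S_5: one of C_5 (5T1, order 5), D_5 (5T2, order 10), F_20 (5T3, order 20), A_5 (5T4, order 60) or S_5 (5T5, order 120). The discriminant of f is 18050000, which is not a perfect square, so G is not contained in A_5. The transitive groups of degree 5 not contained in A_5 are: F_20 (5T3, order 20), S_5 (5T5, order 120). By Dedekind's theorem, for a prime p not dividing disc(f) the degrees of the irreducible factors of f mod p form the cycle type of an element of G. Factoring f modulo the 18 such primes p <= 73 (skipping 2, 5, 19, which divide the discriminant), each new pattern first appears at: mod 3: f = (x + 2)(x^4 + x^2 + 2), pattern 4+1; mod 11: f = (x^5 + 5x^4 + 10x^3 + 9x^2 + 2x + 8), pattern 5; mod 29: f = (x + 16)(x^2 + 20x + 5)(x^2 + 27x + 18), pattern 2+2+1. No other pattern occurs in this range, so the set of observed cycle types is {4+1, 5, 2+2+1}. The candidates containing elements of all these cycle types are F_20 (5T3) of order 20, S_5 (5T5) of order 120; the others are excluded. The observed types are precisely the cycle types that occur in F_20 (5T3) (apart from the identity). Each of the other remaining candidates has further cycle types, and by the Chebotarev density theorem the matching factorization patterns would occur for a proportion of primes equal to their share of the group: S_5 (5T5) additionally contains elements of type 3+2, 3+1+1, 2+1+1+1 (50 of its 120 elements, about 42% of primes). None of the 18 primes tested shows any such pattern (for each of these groups the chance of that is below 10^-4), which rules them out. Hence G = F_20 (5T3), of order 20.

F_20, the Frobenius group of order 20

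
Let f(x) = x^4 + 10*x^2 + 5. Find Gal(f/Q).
4T1: C_4

The polynomial is an irreducible quartic over Q and its discriminant is 512000, which is not a perfect square, so the Galois group is not contained in A_4. The resolvent cubic y^3 - 10*y^2 - 20*y + 200 has exactly one rational root, so the Galois group is C_4 or D_4. The quartic becomes reducible over Q(sqrt(disc)), so the group is C_4.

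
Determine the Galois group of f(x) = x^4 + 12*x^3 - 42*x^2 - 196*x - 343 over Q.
The polynomial is an irreducible quartic over Q and its discriminant is -192756121600, which is not a perfect square, so the Galois group is not contained in A_4. The resolvent cubic y^3 + 42*y^2 - 980*y + 68600 has exactly one rational root, so the Galois group is C_4 or D_4. The quartic remains irreducible over Q(sqrt(disc)), so the group is D_4.

D_4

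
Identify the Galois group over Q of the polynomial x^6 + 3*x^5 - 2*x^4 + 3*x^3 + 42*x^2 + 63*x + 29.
The polynomial f is an irreducible sextic over Q, so G = Gal(f/Q) is one of the 16 transitive subgroups 6T1, ..., 6T16 of S_6. The discriminant of f is 54786284800, which is not a perfect square, so G is not contained in A_6. The transitive groups of degree 6 not contained in A_6 are: C_6 (6T1, order 6), S_3 (6T2, order 6), D_6 (6T3, order 12), C_3 x S_3 (6T5, order 18), A_4 x C_2 (6T6, order 24), S_4 (6T8, order 24), S_3 x S_3 (6T9, order 36), S_4 x C_2 (6T11, order 48), (S_3 x S_3) : C_2 (6T13, order 72), PGL(2,5) (6T14, order 120), S_6 (6T16, order 720). By Dedekind's theorem, for a prime p not dividing disc(f) the degrees of the irreducible factors of f mod p form the cycle type of an element of G. Factoring f modulo the 22 such primes p <= 101 (skipping 2, 5, 13, 37, which divide the discriminant), each new pattern first appears at: mod 3: f = (x^3 + x^2 + x + 2)(x^3 + 2x^2 + x + 1), pattern 3+3; mod 17: f = (x + 2)(x + 5)(x^4 + 13x^3 + 16x^2 + 16x + 8), pattern 4+1+1; mod 31: f = (x^2 + 9)(x^2 + 9x + 15)(x^2 + 25x + 28), pattern 2+2+2; mod 67: f = (x + 17)(x + 26)(x^2 + 37x + 57)(x^2 + 57x + 48), pattern 2+2+1+1. No other pattern occurs in this range, so the set of observed cycle types is {3+3, 4+1+1, 2+2+2, 2+2+1+1}. The candidates containing elements of all these cycle types are S_4 (6T8) of order 24, S_4 x C_2 (6T11) of order 48, PGL(2,5) (6T14) of order 120, S_6 (6T16) of order 720; the others are excluded. The observed types are precisely the cycle types that occur in S_4 (6T8) (apart from the identity). Each of the other remaining candidates has further cycle types, and by the Chebotarev density theorem the matching factorization patterns would occur for a proportion of primes equal to their share of the group: S_4 x C_2 (6T11) additionally contains elements of type 6, 4+2, 2+1+1+1+1 (17 of its 48 elements, about 35% of primes); PGL(2,5) (6T14) additionally contains elements of type 6, 5+1 (44 of its 120 elements, about 37% of primes); S_6 (6T16) additionally contains elements of type 6, 5+1, 4+2, 3+2+1, 3+1+1+1, 2+1+1+1+1 (529 of its 720 elements, about 73% of primes). None of the 22 primes tested shows any such pattern (for each of these groups the chance of that is below 10^-4), which rules them out. Hence G = S_4 (6T8), of order 24.

S_4 (also written S4-)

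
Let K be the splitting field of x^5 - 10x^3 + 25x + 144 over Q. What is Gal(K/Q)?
The polynomial f is an irreducible quintic over Q, so G = Gal(f/Q) is a transitive subgroup of S_5: one of C_5 (5T1, order 5), D_5 (5T2, order 10), F_20 (5T3, order 20), A_5 (5T4, order 60) or S_5 (5T5, order 120). The discriminant of f is 1327104000000 = 1152000^2, a perfect square, so G is contained in A_5. The transitive groups of degree 5 contained in A_5 are: C_5 (5T1, order 5), D_5 (5T2, order 10), A_5 (5T4, order 60). By Dedekind's theorem, for a prime p not dividing disc(f) the degrees of the irreducible factors of f mod p form the cycle type of an element of G. Factoring f modulo the 23 such primes p <= 101 (skipping 2, 3, 5, which divide the discriminant), each new pattern first appears at: mod 7: f = (x^5 + 4x^3 + 4x + 4), pattern 5; mod 17: f = (x + 4)(x^2 + 14x + 1)(x^2 + 16x + 2), pattern 2+2+1. No other pattern occurs in this range, so the set of observed cycle types is {5, 2+2+1}. The candidates containing elements of all these cycle types are D_5 (5T2) of order 10, A_5 (5T4) of order 60; the others are excluded. The observed types are precisely the cycle types that occur in D_5 (5T2) (apart from the identity). Each of the other remaining candidates has further cycle types, and by the Chebotarev density theorem the matching factorization patterns would occur for a proportion of primes equal to their share of the group: A_5 (5T4) additionally contains elements of type 3+1+1 (20 of its 60 elements, about 33% of primes). None of the 23 primes tested shows any such pattern (for each of these groups the chance of that is below 10^-4), which rules them out. Hence G = D_5 (5T2), of order 10.

D_5, the dihedral group of order 10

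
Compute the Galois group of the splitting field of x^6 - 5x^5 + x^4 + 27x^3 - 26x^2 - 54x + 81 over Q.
(C_3 x C_3) : C_4 (order 36)

The polynomial f is an irreducible sextic over Q, so G = Gal(f/Q) is one of the 16 transitive subgroups 6T1, ..., 6T16 of S_6. The discriminant of f is 1064390625 = 32625^2, a perfect square, so G is contained in A_6. The transitive groups of degree 6 contained in A_6 are: A_4 (6T4, order 12), S_4 (6T7, order 24), (C_3 x C_3) : C_4 (6T10, order 36), PSL(2,5) (6T12, order 60), A_6 (6T15, order 360). By Dedekind's theorem, for a prime p not dividing disc(f) the degrees of the irreducible factors of f mod p form the cycle type of an element of G. Factoring f modulo the 19 such primes p <= 79 (skipping 3, 5, 29, which divide the discriminant), each new pattern first appears at: mod 2: f = (x^2 + x + 1)(x^4 + x + 1), pattern 4+2; mod 11: f = (x^3 + 8x^2 + 8x + 2)(x^3 + 9x^2 + 9x + 2), pattern 3+3; mod 19: f = (x + 7)(x + 11)(x^2 + 4x + 15)(x^2 + 11x + 13), pattern 2+2+1+1; mod 61: f = (x + 4)(x + 8)(x + 55)(x^3 + 50x^2 + 46x + 52), pattern 3+1+1+1. No other pattern occurs in this range, so the set of observed cycle types is {4+2, 3+3, 2+2+1+1, 3+1+1+1}. The candidates containing elements of all these cycle types are (C_3 x C_3) : C_4 (6T10) of order 36, A_6 (6T15) of order 360; the others are excluded. The observed types are precisely the cycle types that occur in (C_3 x C_3) : C_4 (6T10) (apart from the identity). Each of the other remaining candidates has further cycle types, and by the Chebotarev density theorem the matching factorization patterns would occur for a proportion of primes equal to their share of the group: A_6 (6T15) additionally contains elements of type 5+1 (144 of its 360 elements, about 40% of primes). None of the 19 primes tested shows any such pattern (for each of these groups the chance of that is below 10^-4), which rules them out. Hence G = (C_3 x C_3) : C_4 (6T10), of order 36.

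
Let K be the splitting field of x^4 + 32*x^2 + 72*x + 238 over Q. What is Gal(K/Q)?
4T1: C_4

The polynomial is an irreducible quartic over Q and its discriminant is 4299982848, which is not a perfect square, so the Galois group is not contained in A_4. The resolvent cubic y^3 - 32*y^2 - 952*y + 25280 has exactly one rational root, so the Galois group is C_4 or D_4. The quartic becomes reducible over Q(sqrt(disc)), so the group is C_4.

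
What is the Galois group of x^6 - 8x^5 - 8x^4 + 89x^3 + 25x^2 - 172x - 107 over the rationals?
PSL(2,5)

The polynomial f is an irreducible sextic over Q, so G = Gal(f/Q) is one of the 16 transitive subgroups 6T1, ..., 6T16 of S_6. The discriminant of f is 8413926734596681 = 91727459^2, a perfect square, so G is contained in A_6. The transitive groups of degree 6 contained in A_6 are: A_4 (6T4, order 12), S_4 (6T7, order 24), (C_3 x C_3) : C_4 (6T10, order 36), PSL(2,5) (6T12, order 60), A_6 (6T15, order 360). By Dedekind's theorem, for a prime p not dividing disc(f) the degrees of the irreducible factors of f mod p form the cycle type of an element of G. Factoring f modulo the 21 such primes p <= 79 (skipping 19, which divides the discriminant), each new pattern first appears at: mod 2: f = (x + 1)(x^5 + x^4 + x^3 + x + 1), pattern 5+1; mod 7: f = (x^3 + x + 1)(x^3 + 6x^2 + 5x + 5), pattern 3+3; mod 61: f = (x + 2)(x + 23)(x^2 + 10x + 57)(x^2 + 18x + 46), pattern 2+2+1+1. No other pattern occurs in this range, so the set of observed cycle types is {5+1, 3+3, 2+2+1+1}. The candidates containing elements of all these cycle types are PSL(2,5) (6T12) of order 60, A_6 (6T15) of order 360; the others are excluded. The observed types are precisely the cycle types that occur in PSL(2,5) (6T12) (apart from the identity). Each of the other remaining candidates has further cycle types, and by the Chebotarev density theorem the matching factorization patterns would occur for a proportion of primes equal to their share of the group: A_6 (6T15) additionally contains elements of type 4+2, 3+1+1+1 (130 of its 360 elements, about 36% of primes). None of the 21 primes tested shows any such pattern (for each of these groups the chance of that is below 10^-4), which rules them out. Hence G = PSL(2,5) (6T12), of order 60.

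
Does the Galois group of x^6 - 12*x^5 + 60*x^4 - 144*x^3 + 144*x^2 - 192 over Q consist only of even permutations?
No

The polynomial is irreducible of degree 6 over Q. Its discriminant is 5410421842378752, which is not a perfect square. A Galois group lies in the alternating group exactly when the discriminant is a square in Q, so the Galois group (S_3 x S_3) is not contained in A_6.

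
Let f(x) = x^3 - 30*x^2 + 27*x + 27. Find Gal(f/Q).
C_3

The polynomial is an irreducible cubic over Q and its discriminant is 3080025 = 1755^2, a perfect square. For an irreducible cubic, a square discriminant forces the Galois group to be A_3, the cyclic group of order 3.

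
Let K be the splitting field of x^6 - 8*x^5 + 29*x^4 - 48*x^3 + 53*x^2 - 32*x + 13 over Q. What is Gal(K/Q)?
The polynomial f is an irreducible sextic over Q, so G = Gal(f/Q) is one of the 16 transitive subgroups 6T1, ..., 6T16 of S_6. The discriminant of f is -4014080000, which is not a perfect square, so G is not contained in A_6. The transitive groups of degree 6 not contained in A_6 are: C_6 (6T1, order 6), S_3 (6T2, order 6), D_6 (6T3, order 12), C_3 x S_3 (6T5, order 18), A_4 x C_2 (6T6, order 24), S_4 (6T8, order 24), S_3 x S_3 (6T9, order 36), S_4 x C_2 (6T11, order 48), (S_3 x S_3) : C_2 (6T13, order 72), PGL(2,5) (6T14, order 120), S_6 (6T16, order 720). By Dedekind's theorem, for a prime p not dividing disc(f) the degrees of the irreducible factors of f mod p form the cycle type of an element of G. Factoring f modulo the 22 such primes p <= 97 (skipping 2, 5, 7, which divide the discriminant), each new pattern first appears at: mod 3: f = (x^3 + 2x + 2)(x^3 + x^2 + 2), pattern 3+3; mod 13: f = (x)(x + 5)(x^4 + 3x^2 + 2x + 4), pattern 4+1+1; mod 37: f = (x^2 + 3x + 17)(x^2 + 5x + 19)(x^2 + 21x + 32), pattern 2+2+2; mod 43: f = (x + 15)(x + 39)(x^2 + 6x + 13)(x^2 + 18x + 5), pattern 2+2+1+1. No other pattern occurs in this range, so the set of observed cycle types is {3+3, 4+1+1, 2+2+2, 2+2+1+1}. The candidates containing elements of all these cycle types are S_4 (6T8) of order 24, S_4 x C_2 (6T11) of order 48, PGL(2,5) (6T14) of order 120, S_6 (6T16) of order 720; the others are excluded. The observed types are precisely the cycle types that occur in S_4 (6T8) (apart from the identity). Each of the other remaining candidates has further cycle types, and by the Chebotarev density theorem the matching factorization patterns would occur for a proportion of primes equal to their share of the group: S_4 x C_2 (6T11) additionally contains elements of type 6, 4+2, 2+1+1+1+1 (17 of its 48 elements, about 35% of primes); PGL(2,5) (6T14) additionally contains elements of type 6, 5+1 (44 of its 120 elements, about 37% of primes); S_6 (6T16) additionally contains elements of type 6, 5+1, 4+2, 3+2+1, 3+1+1+1, 2+1+1+1+1 (529 of its 720 elements, about 73% of primes). None of the 22 primes tested shows any such pattern (for each of these groups the chance of that is below 10^-4), which rules them out. Hence G = S_4 (6T8), of order 24.

S_4 (also written S4-)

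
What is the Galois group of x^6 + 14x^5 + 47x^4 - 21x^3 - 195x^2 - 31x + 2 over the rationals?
PSL(2,5) (also written A5(6))

The polynomial f is an irreducible sextic over Q, so G = Gal(f/Q) is one of the 16 transitive subgroups 6T1, ..., 6T16 of S_6. The discriminant of f is 8413926734596681 = 91727459^2, a perfect square, so G is contained in A_6. The transitive groups of degree 6 contained in A_6 are: A_4 (6T4, order 12), S_4 (6T7, order 24), (C_3 x C_3) : C_4 (6T10, order 36), PSL(2,5) (6T12, order 60), A_6 (6T15, order 360). By Dedekind's theorem, for a prime p not dividing disc(f) the degrees of the irreducible factors of f mod p form the cycle type of an element of G. Factoring f modulo the 21 such primes p <= 79 (skipping 19, which divides the discriminant), each new pattern first appears at: mod 2: f = (x)(x^5 + x^3 + x^2 + x + 1), pattern 5+1; mod 7: f = (x^3 + 3x^2 + 4x + 1)(x^3 + 4x^2 + 3x + 2), pattern 3+3; mod 61: f = (x + 39)(x + 60)(x^2 + 45x + 29)(x^2 + 53x + 48), pattern 2+2+1+1. No other pattern occurs in this range, so the set of observed cycle types is {5+1, 3+3, 2+2+1+1}. The candidates containing elements of all these cycle types are PSL(2,5) (6T12) of order 60, A_6 (6T15) of order 360; the others are excluded. The observed types are precisely the cycle types that occur in PSL(2,5) (6T12) (apart from the identity). Each of the other remaining candidates has further cycle types, and by the Chebotarev density theorem the matching factorization patterns would occur for a proportion of primes equal to their share of the group: A_6 (6T15) additionally contains elements of type 4+2, 3+1+1+1 (130 of its 360 elements, about 36% of primes). None of the 21 primes tested shows any such pattern (for each of these groups the chance of that is below 10^-4), which rules them out. Hence G = PSL(2,5) (6T12), of order 60.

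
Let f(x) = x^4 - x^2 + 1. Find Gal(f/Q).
4T2: V_4

The polynomial is an irreducible quartic over Q and its discriminant is 144 = 12^2, a perfect square, so the Galois group is contained in A_4. The resolvent cubic y^3 + y^2 - 4*y - 4 splits completely over Q, which gives the Klein four-group V_4.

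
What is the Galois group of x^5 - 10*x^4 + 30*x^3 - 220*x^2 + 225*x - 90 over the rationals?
5T2: D_5

The polynomial f is an irreducible quintic over Q, so G = Gal(f/Q) is a transitive subgroup of S_5: one of C_5 (5T1, order 5), D_5 (5T2, order 10), F_20 (5T3, order 20), A_5 (5T4, order 60) or S_5 (5T5, order 120). The discriminant of f is 681836544000000 = 26112000^2, a perfect square, so G is contained in A_5. The transitive groups of degree 5 contained in A_5 are: C_5 (5T1, order 5), D_5 (5T2, order 10), A_5 (5T4, order 60). By Dedekind's theorem, for a prime p not dividing disc(f) the degrees of the irreducible factors of f mod p form the cycle type of an element of G. Factoring f modulo the 23 such primes p <= 103 (skipping 2, 3, 5, 17, which divide the discriminant), each new pattern first appears at: mod 7: f = (x^5 + 4x^4 + 2x^3 + 4x^2 + x + 1), pattern 5; mod 29: f = (x + 15)(x^2 + 13x + 8)(x^2 + 20x + 21), pattern 2+2+1. No other pattern occurs in this range, so the set of observed cycle types is {5, 2+2+1}. The candidates containing elements of all these cycle types are D_5 (5T2) of order 10, A_5 (5T4) of order 60; the others are excluded. The observed types are precisely the cycle types that occur in D_5 (5T2) (apart from the identity). Each of the other remaining candidates has further cycle types, and by the Chebotarev density theorem the matching factorization patterns would occur for a proportion of primes equal to their share of the group: A_5 (5T4) additionally contains elements of type 3+1+1 (20 of its 60 elements, about 33% of primes). None of the 23 primes tested shows any such pattern (for each of these groups the chance of that is below 10^-4), which rules them out. Hence G = D_5 (5T2), of order 10.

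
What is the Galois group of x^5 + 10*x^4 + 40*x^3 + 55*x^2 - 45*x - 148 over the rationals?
The polynomial f is an irreducible quintic over Q, so G = Gal(f/Q) is a transitive subgroup of S_5: one of C_5 (5T1, order 5), D_5 (5T2, order 10), F_20 (5T3, order 20), A_5 (5T4, order 60) or S_5 (5T5, order 120). The discriminant of f is 12189453125, which is not a perfect square, so G is not contained in A_5. The transitive groups of degree 5 not contained in A_5 are: F_20 (5T3, order 20), S_5 (5T5, order 120). By Dedekind's theorem, for a prime p not dividing disc(f) the degrees of the irreducible factors of f mod p form the cycle type of an element of G. Factoring f modulo the 18 such primes p <= 67 (skipping 5, which divides the discriminant), each new pattern first appears at: mod 2: f = (x)(x^4 + x + 1), pattern 4+1; mod 11: f = (x^5 + 10x^4 + 7x^3 + 10x + 6), pattern 5; mod 19: f = (x + 17)(x^2 + 4x + 9)(x^2 + 8x + 4), pattern 2+2+1; mod 31: f = (x + 3)(x + 8)(x + 9)(x + 25)(x + 27), pattern 1+1+1+1+1. No other pattern occurs in this range, so the set of observed cycle types is {4+1, 5, 2+2+1, 1+1+1+1+1}. The candidates containing elements of all these cycle types are F_20 (5T3) of order 20, S_5 (5T5) of order 120; the others are excluded. The observed types are precisely the cycle types that occur in F_20 (5T3). Each of the other remaining candidates has further cycle types, and by the Chebotarev density theorem the matching factorization patterns would occur for a proportion of primes equal to their share of the group: S_5 (5T5) additionally contains elements of type 3+2, 3+1+1, 2+1+1+1 (50 of its 120 elements, about 42% of primes). None of the 18 primes tested shows any such pattern (for each of these groups the chance of that is below 10^-4), which rules them out. Hence G = F_20 (5T3), of order 20.

F_20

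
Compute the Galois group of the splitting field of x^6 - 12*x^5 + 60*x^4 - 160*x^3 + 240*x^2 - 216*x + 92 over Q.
The polynomial f is an irreducible sextic over Q, so G = Gal(f/Q) is one of the 16 transitive subgroups 6T1, ..., 6T16 of S_6. The discriminant of f is 746496000000 = 864000^2, a perfect square, so G is contained in A_6. The transitive groups of degree 6 contained in A_6 are: A_4 (6T4, order 12), S_4 (6T7, order 24), (C_3 x C_3) : C_4 (6T10, order 36), PSL(2,5) (6T12, order 60), A_6 (6T15, order 360). By Dedekind's theorem, for a prime p not dividing disc(f) the degrees of the irreducible factors of f mod p form the cycle type of an element of G. Factoring f modulo the 6 such primes p <= 23 (skipping 2, 3, 5, which divide the discriminant), each new pattern first appears at: mod 7: f = (x + 2)(x^5 + 4x^3 + 2x + 4), pattern 5+1; mod 23: f = (x)(x + 9)(x + 14)(x^3 + 11x^2 + 3x + 18), pattern 3+1+1+1. No other pattern occurs in this range, so the set of observed cycle types is {5+1, 3+1+1+1}. Among the candidates above, the only group containing elements of all these cycle types is A_6 (6T15) — each of A_4 (6T4), S_4 (6T7), (C_3 x C_3) : C_4 (6T10), PSL(2,5) (6T12) lacks at least one of them. Hence G = A_6 (6T15), of order 360.

A_6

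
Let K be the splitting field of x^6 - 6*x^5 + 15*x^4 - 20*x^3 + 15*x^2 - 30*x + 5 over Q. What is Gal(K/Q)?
The polynomial f is an irreducible sextic over Q, so G = Gal(f/Q) is one of the 16 transitive subgroups 6T1, ..., 6T16 of S_6. The discriminant of f is 746496000000 = 864000^2, a perfect square, so G is contained in A_6. The transitive groups of degree 6 contained in A_6 are: A_4 (6T4, order 12), S_4 (6T7, order 24), (C_3 x C_3) : C_4 (6T10, order 36), PSL(2,5) (6T12, order 60), A_6 (6T15, order 360). By Dedekind's theorem, for a prime p not dividing disc(f) the degrees of the irreducible factors of f mod p form the cycle type of an element of G. Factoring f modulo the 6 such primes p <= 23 (skipping 2, 3, 5, which divide the discriminant), each new pattern first appears at: mod 7: f = (x + 3)(x^5 + 5x^4 + x^2 + 5x + 4), pattern 5+1; mod 23: f = (x + 1)(x + 10)(x + 15)(x^3 + 14x^2 + 5x + 10), pattern 3+1+1+1. No other pattern occurs in this range, so the set of observed cycle types is {5+1, 3+1+1+1}. Among the candidates above, the only group containing elements of all these cycle types is A_6 (6T15) — each of A_4 (6T4), S_4 (6T7), (C_3 x C_3) : C_4 (6T10), PSL(2,5) (6T12) lacks at least one of them. Hence G = A_6 (6T15), of order 360.

A_6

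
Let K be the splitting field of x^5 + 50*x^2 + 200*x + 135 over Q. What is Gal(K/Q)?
F_20

The polynomial f is an irreducible quintic over Q, so G = Gal(f/Q) is a transitive subgroup of S_5: one of C_5 (5T1, order 5), D_5 (5T2, order 10), F_20 (5T3, order 20), A_5 (5T4, order 60) or S_5 (5T5, order 120). The discriminant of f is 14867345703125, which is not a perfect square, so G is not contained in A_5. The transitive groups of degree 5 not contained in A_5 are: F_20 (5T3, order 20), S_5 (5T5, order 120). By Dedekind's theorem, for a prime p not dividing disc(f) the degrees of the irreducible factors of f mod p form the cycle type of an element of G. Factoring f modulo the 18 such primes p <= 71 (skipping 5, 31, which divide the discriminant), each new pattern first appears at: mod 2: f = (x + 1)(x^4 + x^3 + x^2 + x + 1), pattern 4+1; mod 11: f = (x^5 + 6x^2 + 2x + 3), pattern 5; mod 19: f = (x + 14)(x^2 + 16)(x^2 + 5x + 9), pattern 2+2+1. No other pattern occurs in this range, so the set of observed cycle types is {4+1, 5, 2+2+1}. The candidates containing elements of all these cycle types are F_20 (5T3) of order 20, S_5 (5T5) of order 120; the others are excluded. The observed types are precisely the cycle types that occur in F_20 (5T3) (apart from the identity). Each of the other remaining candidates has further cycle types, and by the Chebotarev density theorem the matching factorization patterns would occur for a proportion of primes equal to their share of the group: S_5 (5T5) additionally contains elements of type 3+2, 3+1+1, 2+1+1+1 (50 of its 120 elements, about 42% of primes). None of the 18 primes tested shows any such pattern (for each of these groups the chance of that is below 10^-4), which rules them out. Hence G = F_20 (5T3), of order 20.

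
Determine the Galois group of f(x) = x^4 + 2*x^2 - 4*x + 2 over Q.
4T2: V_4

The polynomial is an irreducible quartic over Q and its discriminant is 2304 = 48^2, a perfect square, so the Galois group is contained in A_4. The resolvent cubic y^3 - 2*y^2 - 8*y splits completely over Q, which gives the Klein four-group V_4.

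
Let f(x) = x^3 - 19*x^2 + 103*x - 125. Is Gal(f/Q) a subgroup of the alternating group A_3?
Yes

The polynomial is irreducible of degree 3 over Q. Its discriminant is 10816 = 104^2, a perfect square. A Galois group lies in the alternating group exactly when the discriminant is a square in Q, so the Galois group (C_3) is contained in A_3.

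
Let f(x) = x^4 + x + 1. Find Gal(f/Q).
The polynomial is an irreducible quartic over Q and its discriminant is 229, which is not a perfect square, so the Galois group is not contained in A_4. The resolvent cubic y^3 - 4*y - 1 is irreducible over Q. An irreducible resolvent with non-square discriminant gives S_4.

S_4, the symmetric group on 4 letters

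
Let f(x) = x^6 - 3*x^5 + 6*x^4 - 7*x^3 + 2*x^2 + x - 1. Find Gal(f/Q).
The polynomial f is an irreducible sextic over Q, so G = Gal(f/Q) is one of the 16 transitive subgroups 6T1, ..., 6T16 of S_6. The discriminant of f is 810448, which is not a perfect square, so G is not contained in A_6. The transitive groups of degree 6 not contained in A_6 are: C_6 (6T1, order 6), S_3 (6T2, order 6), D_6 (6T3, order 12), C_3 x S_3 (6T5, order 18), A_4 x C_2 (6T6, order 24), S_4 (6T8, order 24), S_3 x S_3 (6T9, order 36), S_4 x C_2 (6T11, order 48), (S_3 x S_3) : C_2 (6T13, order 72), PGL(2,5) (6T14, order 120), S_6 (6T16, order 720). By Dedekind's theorem, for a prime p not dividing disc(f) the degrees of the irreducible factors of f mod p form the cycle type of an element of G. Factoring f modulo the 22 such primes p <= 89 (skipping 2, 37, which divide the discriminant), each new pattern first appears at: mod 3: f = (x^3 + x^2 + x + 2)(x^3 + 2x^2 + 1), pattern 3+3; mod 5: f = (x^2 + 3)(x^2 + 3x + 4)(x^2 + 4x + 2), pattern 2+2+2; mod 17: f = (x + 1)(x + 15)(x^4 + 15x^3 + 6x^2 + 12x + 9), pattern 4+1+1; mod 67: f = (x + 4)(x + 62)(x^2 + 66x + 40)(x^2 + 66x + 50), pattern 2+2+1+1. No other pattern occurs in this range, so the set of observed cycle types is {3+3, 2+2+2, 4+1+1, 2+2+1+1}. The candidates containing elements of all these cycle types are S_4 (6T8) of order 24, S_4 x C_2 (6T11) of order 48, PGL(2,5) (6T14) of order 120, S_6 (6T16) of order 720; the others are excluded. The observed types are precisely the cycle types that occur in S_4 (6T8) (apart from the identity). Each of the other remaining candidates has further cycle types, and by the Chebotarev density theorem the matching factorization patterns would occur for a proportion of primes equal to their share of the group: S_4 x C_2 (6T11) additionally contains elements of type 6, 4+2, 2+1+1+1+1 (17 of its 48 elements, about 35% of primes); PGL(2,5) (6T14) additionally contains elements of type 6, 5+1 (44 of its 120 elements, about 37% of primes); S_6 (6T16) additionally contains elements of type 6, 5+1, 4+2, 3+2+1, 3+1+1+1, 2+1+1+1+1 (529 of its 720 elements, about 73% of primes). None of the 22 primes tested shows any such pattern (for each of these groups the chance of that is below 10^-4), which rules them out. Hence G = S_4 (6T8), of order 24.

6T8: S_4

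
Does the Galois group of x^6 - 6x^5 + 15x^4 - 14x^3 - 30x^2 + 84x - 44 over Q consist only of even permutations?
No

The polynomial is irreducible of degree 6 over Q. Its discriminant is 304930925568, which is not a perfect square. A Galois group lies in the alternating group exactly when the discriminant is a square in Q, so the Galois group (D_6) is not contained in A_6.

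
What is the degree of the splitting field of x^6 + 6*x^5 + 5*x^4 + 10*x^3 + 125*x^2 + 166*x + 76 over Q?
The degree of the splitting field over Q equals the order of the Galois group, so first determine the group. The polynomial f is an irreducible sextic over Q, so G = Gal(f/Q) is one of the 16 transitive subgroups 6T1, ..., 6T16 of S_6. The discriminant of f is 38875225000000 = 6235000^2, a perfect square, so G is contained in A_6. The transitive groups of degree 6 contained in A_6 are: A_4 (6T4, order 12), S_4 (6T7, order 24), (C_3 x C_3) : C_4 (6T10, order 36), PSL(2,5) (6T12, order 60), A_6 (6T15, order 360). By Dedekind's theorem, for a prime p not dividing disc(f) the degrees of the irreducible factors of f mod p form the cycle type of an element of G. Factoring f modulo the 19 such primes p <= 83 (skipping 2, 5, 29, 43, which divide the discriminant), each new pattern first appears at: mod 3: f = (x^2 + 1)(x^4 + x^2 + x + 1), pattern 4+2; mod 11: f = (x^3 + 7x^2 + 5x + 3)(x^3 + 10x^2 + 7x + 7), pattern 3+3; mod 19: f = (x)(x + 5)(x^2 + 8x + 14)(x^2 + 12x + 4), pattern 2+2+1+1; mod 61: f = (x + 20)(x + 38)(x + 41)(x^3 + 29x^2 + 35x + 43), pattern 3+1+1+1. No other pattern occurs in this range, so the set of observed cycle types is {4+2, 3+3, 2+2+1+1, 3+1+1+1}. The candidates containing elements of all these cycle types are (C_3 x C_3) : C_4 (6T10) of order 36, A_6 (6T15) of order 360; the others are excluded. The observed types are precisely the cycle types that occur in (C_3 x C_3) : C_4 (6T10) (apart from the identity). Each of the other remaining candidates has further cycle types, and by the Chebotarev density theorem the matching factorization patterns would occur for a proportion of primes equal to their share of the group: A_6 (6T15) additionally contains elements of type 5+1 (144 of its 360 elements, about 40% of primes). None of the 19 primes tested shows any such pattern (for each of these groups the chance of that is below 10^-4), which rules them out. Hence G = (C_3 x C_3) : C_4 (6T10), of order 36. The Galois group (C_3 x C_3) : C_4 (6T10) has order 36, so the splitting field has degree 36 over Q.

36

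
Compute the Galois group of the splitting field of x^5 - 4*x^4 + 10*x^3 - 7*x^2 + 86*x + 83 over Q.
The polynomial f is an irreducible quintic over Q, so G = Gal(f/Q) is a transitive subgroup of S_5: one of C_5 (5T1, order 5), D_5 (5T2, order 10), F_20 (5T3, order 20), A_5 (5T4, order 60) or S_5 (5T5, order 120). The discriminant of f is 2916392985025 = 1707745^2, a perfect square, so G is contained in A_5. The transitive groups of degree 5 contained in A_5 are: C_5 (5T1, order 5), D_5 (5T2, order 10), A_5 (5T4, order 60). By Dedekind's theorem, for a prime p not dividing disc(f) the degrees of the irreducible factors of f mod p form the cycle type of an element of G. Factoring f modulo the 23 such primes p <= 103 (skipping 5, 13, 43, 47, which divide the discriminant), each new pattern first appears at: mod 2: f = (x^5 + x^2 + 1), pattern 5; mod 11: f = (x + 9)(x^2 + x + 1)(x^2 + 8x + 8), pattern 2+2+1; mod 83: f = (x)(x + 15)(x + 46)(x + 47)(x + 54), pattern 1+1+1+1+1. No other pattern occurs in this range, so the set of observed cycle types is {5, 2+2+1, 1+1+1+1+1}. The candidates containing elements of all these cycle types are D_5 (5T2) of order 10, A_5 (5T4) of order 60; the others are excluded. The observed types are precisely the cycle types that occur in D_5 (5T2). Each of the other remaining candidates has further cycle types, and by the Chebotarev density theorem the matching factorization patterns would occur for a proportion of primes equal to their share of the group: A_5 (5T4) additionally contains elements of type 3+1+1 (20 of its 60 elements, about 33% of primes). None of the 23 primes tested shows any such pattern (for each of these groups the chance of that is below 10^-4), which rules them out. Hence G = D_5 (5T2), of order 10.

D_5 (order 10)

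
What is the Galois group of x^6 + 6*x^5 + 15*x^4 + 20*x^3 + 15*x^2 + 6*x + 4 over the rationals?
The polynomial f is an irreducible sextic over Q, so G = Gal(f/Q) is one of the 16 transitive subgroups 6T1, ..., 6T16 of S_6. The discriminant of f is -11337408, which is not a perfect square, so G is not contained in A_6. The transitive groups of degree 6 not contained in A_6 are: C_6 (6T1, order 6), S_3 (6T2, order 6), D_6 (6T3, order 12), C_3 x S_3 (6T5, order 18), A_4 x C_2 (6T6, order 24), S_4 (6T8, order 24), S_3 x S_3 (6T9, order 36), S_4 x C_2 (6T11, order 48), (S_3 x S_3) : C_2 (6T13, order 72), PGL(2,5) (6T14, order 120), S_6 (6T16, order 720). By Dedekind's theorem, for a prime p not dividing disc(f) the degrees of the irreducible factors of f mod p form the cycle type of an element of G. Factoring f modulo the 23 such primes p <= 97 (skipping 2, 3, which divide the discriminant), each new pattern first appears at: mod 5: f = (x^2 + x + 2)(x^2 + 2x + 3)(x^2 + 3x + 4), pattern 2+2+2; mod 7: f = (x^3 + 3x^2 + 3x + 3)(x^3 + 3x^2 + 3x + 6), pattern 3+3; mod 61: f = (x + 4)(x + 20)(x + 23)(x + 40)(x + 43)(x + 59), pattern 1+1+1+1+1+1. No other pattern occurs in this range, so the set of observed cycle types is {2+2+2, 3+3, 1+1+1+1+1+1}. The candidates containing elements of all these cycle types are C_6 (6T1) of order 6, S_3 (6T2) of order 6, D_6 (6T3) of order 12, C_3 x S_3 (6T5) of order 18, A_4 x C_2 (6T6) of order 24, S_4 (6T8) of order 24, S_3 x S_3 (6T9) of order 36, S_4 x C_2 (6T11) of order 48, (S_3 x S_3) : C_2 (6T13) of order 72, PGL(2,5) (6T14) of order 120, S_6 (6T16) of order 720; the others are excluded. The observed types are precisely the cycle types that occur in S_3 (6T2). Each of the other remaining candidates has further cycle types, and by the Chebotarev density theorem the matching factorization patterns would occur for a proportion of primes equal to their share of the group: C_6 (6T1) additionally contains elements of type 6 (2 of its 6 elements, about 33% of primes); D_6 (6T3) additionally contains elements of type 6, 2+2+1+1 (5 of its 12 elements, about 42% of primes); C_3 x S_3 (6T5) additionally contains elements of type 6, 3+1+1+1 (10 of its 18 elements, about 56% of primes); A_4 x C_2 (6T6) additionally contains elements of type 6, 2+2+1+1, 2+1+1+1+1 (14 of its 24 elements, about 58% of primes); S_4 (6T8) additionally contains elements of type 4+1+1, 2+2+1+1 (9 of its 24 elements, about 38% of primes); S_3 x S_3 (6T9) additionally contains elements of type 6, 3+1+1+1, 2+2+1+1 (25 of its 36 elements, about 69% of primes); S_4 x C_2 (6T11) additionally contains elements of type 6, 4+2, 4+1+1, 2+2+1+1, 2+1+1+1+1 (32 of its 48 elements, about 67% of primes); (S_3 x S_3) : C_2 (6T13) additionally contains elements of type 6, 4+2, 3+2+1, 3+1+1+1, 2+2+1+1, 2+1+1+1+1 (61 of its 72 elements, about 85% of primes); PGL(2,5) (6T14) additionally contains elements of type 6, 5+1, 4+1+1, 2+2+1+1 (89 of its 120 elements, about 74% of primes); S_6 (6T16) additionally contains elements of type 6, 5+1, 4+2, 4+1+1, 3+2+1, 3+1+1+1, 2+2+1+1, 2+1+1+1+1 (664 of its 720 elements, about 92% of primes). None of the 23 primes tested shows any such pattern (for each of these groups the chance of that is below 10^-4), which rules them out. Hence G = S_3 (6T2), of order 6.

S_3 (also written S3)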